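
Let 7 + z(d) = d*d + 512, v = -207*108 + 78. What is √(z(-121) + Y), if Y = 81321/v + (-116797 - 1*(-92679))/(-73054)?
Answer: √1114142239865239971574/271249502 ≈ 123.06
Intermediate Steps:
v = -22278 (v = -22356 + 78 = -22278)
Y = -900587255/271249502 (Y = 81321/(-22278) + (-116797 - 1*(-92679))/(-73054) = 81321*(-1/22278) + (-116797 + 92679)*(-1/73054) = -27107/7426 - 24118*(-1/73054) = -27107/7426 + 12059/36527 = -900587255/271249502 ≈ -3.3201)
z(d) = 505 + d² (z(d) = -7 + (d*d + 512) = -7 + (d² + 512) = -7 + (512 + d²) = 505 + d²)
√(z(-121) + Y) = √((505 + (-121)²) - 900587255/271249502) = √((505 + 14641) - 900587255/271249502) = √(15146 - 900587255/271249502) = √(4107444370037/271249502) = √1114142239865239971574/271249502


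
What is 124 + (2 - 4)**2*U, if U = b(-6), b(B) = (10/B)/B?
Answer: 1126/9 ≈ 125.11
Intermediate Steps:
b(B) = 10/B**2
U = 5/18 (U = 10/(-6)**2 = 10*(1/36) = 5/18 ≈ 0.27778)
124 + (2 - 4)**2*U = 124 + (2 - 4)**2*(5/18) = 124 + (-2)**2*(5/18) = 124 + 4*(5/18) = 124 + 10/9 = 1126/9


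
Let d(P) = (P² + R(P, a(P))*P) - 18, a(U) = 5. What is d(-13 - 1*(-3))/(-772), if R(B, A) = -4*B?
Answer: 159/386 ≈ 0.41192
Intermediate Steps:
d(P) = -18 - 3*P² (d(P) = (P² + (-4*P)*P) - 18 = (P² - 4*P²) - 18 = -3*P² - 18 = -18 - 3*P²)
d(-13 - 1*(-3))/(-772) = (-18 - 3*(-13 - 1*(-3))²)/(-772) = (-18 - 3*(-13 + 3)²)*(-1/772) = (-18 - 3*(-10)²)*(-1/772) = (-18 - 3*100)*(-1/772) = (-18 - 300)*(-1/772) = -318*(-1/772) = 159/386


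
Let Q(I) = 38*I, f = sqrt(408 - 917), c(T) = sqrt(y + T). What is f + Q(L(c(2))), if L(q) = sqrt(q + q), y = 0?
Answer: 38*2**(3/4) + I*sqrt(509) ≈ 63.908 + 22.561*I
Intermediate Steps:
c(T) = sqrt(T) (c(T) = sqrt(0 + T) = sqrt(T))
L(q) = sqrt(2)*sqrt(q) (L(q) = sqrt(2*q) = sqrt(2)*sqrt(q))
f = I*sqrt(509) (f = sqrt(-509) = I*sqrt(509) ≈ 22.561*I)
f + Q(L(c(2))) = I*sqrt(509) + 38*(sqrt(2)*sqrt(sqrt(2))) = I*sqrt(509) + 38*(sqrt(2)*2**(1/4)) = I*sqrt(509) + 38*2**(3/4) = 38*2**(3/4) + I*sqrt(509)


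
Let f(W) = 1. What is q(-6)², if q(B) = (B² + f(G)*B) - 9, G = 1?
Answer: 441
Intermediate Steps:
q(B) = -9 + B + B² (q(B) = (B² + 1*B) - 9 = (B² + B) - 9 = (B + B²) - 9 = -9 + B + B²)
q(-6)² = (-9 - 6 + (-6)²)² = (-9 - 6 + 36)² = 21² = 441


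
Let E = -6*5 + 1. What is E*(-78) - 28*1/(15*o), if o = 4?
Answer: 33923/15 ≈ 2261.5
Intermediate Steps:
E = -29 (E = -30 + 1 = -29)
E*(-78) - 28*1/(15*o) = -29*(-78) - 28/((3*4)*5) = 2262 - 28/(12*5) = 2262 - 28/60 = 2262 - 28*1/60 = 2262 - 7/15 = 33923/15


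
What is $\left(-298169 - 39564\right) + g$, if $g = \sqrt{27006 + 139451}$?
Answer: $-337733 + \sqrt{166457} \approx -3.3733 \cdot 10^{5}$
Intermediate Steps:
$g = \sqrt{166457} \approx 407.99$
$\left(-298169 - 39564\right) + g = \left(-298169 - 39564\right) + \sqrt{166457} = -337733 + \sqrt{166457}$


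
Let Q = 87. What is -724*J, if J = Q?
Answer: -62988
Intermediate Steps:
J = 87
-724*J = -724*87 = -62988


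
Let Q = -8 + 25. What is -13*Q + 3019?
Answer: 2798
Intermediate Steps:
Q = 17
-13*Q + 3019 = -13*17 + 3019 = -221 + 3019 = 2798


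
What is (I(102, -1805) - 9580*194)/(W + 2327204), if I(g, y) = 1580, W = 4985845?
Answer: -618980/2437683 ≈ -0.25392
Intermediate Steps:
(I(102, -1805) - 9580*194)/(W + 2327204) = (1580 - 9580*194)/(4985845 + 2327204) = (1580 - 1858520)/7313049 = -1856940*1/7313049 = -618980/2437683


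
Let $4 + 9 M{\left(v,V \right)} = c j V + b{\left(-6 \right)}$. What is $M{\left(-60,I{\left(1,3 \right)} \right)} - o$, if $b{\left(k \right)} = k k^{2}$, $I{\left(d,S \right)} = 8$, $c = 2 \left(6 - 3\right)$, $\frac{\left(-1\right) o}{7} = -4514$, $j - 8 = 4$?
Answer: $- \frac{284026}{9} \approx -31558.0$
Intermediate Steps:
$j = 12$ ($j = 8 + 4 = 12$)
$o = 31598$ ($o = \left(-7\right) \left(-4514\right) = 31598$)
$c = 6$ ($c = 2 \cdot 3 = 6$)
$b{\left(k \right)} = k^{3}$
$M{\left(v,V \right)} = - \frac{220}{9} + 8 V$ ($M{\left(v,V \right)} = - \frac{4}{9} + \frac{6 \cdot 12 V + \left(-6\right)^{3}}{9} = - \frac{4}{9} + \frac{72 V - 216}{9} = - \frac{4}{9} + \frac{-216 + 72 V}{9} = - \frac{4}{9} + \left(-24 + 8 V\right) = - \frac{220}{9} + 8 V$)
$M{\left(-60,I{\left(1,3 \right)} \right)} - o = \left(- \frac{220}{9} + 8 \cdot 8\right) - 31598 = \left(- \frac{220}{9} + 64\right) - 31598 = \frac{356}{9} - 31598 = - \frac{284026}{9}$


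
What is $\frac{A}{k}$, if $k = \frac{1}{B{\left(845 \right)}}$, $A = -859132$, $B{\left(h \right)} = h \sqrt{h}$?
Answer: $- 9437565020 \sqrt{5} \approx -2.1103 \cdot 10^{10}$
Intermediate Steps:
$B{\left(h \right)} = h^{\frac{3}{2}}$
$k = \frac{\sqrt{5}}{54925}$ ($k = \frac{1}{845^{\frac{3}{2}}} = \frac{1}{10985 \sqrt{5}} = \frac{\sqrt{5}}{54925} \approx 4.0711 \cdot 10^{-5}$)
$\frac{A}{k} = - \frac{859132}{\frac{1}{54925} \sqrt{5}} = - 859132 \cdot 10985 \sqrt{5} = - 9437565020 \sqrt{5}$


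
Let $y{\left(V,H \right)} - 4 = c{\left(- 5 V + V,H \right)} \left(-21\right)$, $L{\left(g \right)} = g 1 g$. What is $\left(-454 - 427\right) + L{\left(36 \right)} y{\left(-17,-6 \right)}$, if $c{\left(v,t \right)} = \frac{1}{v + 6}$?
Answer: $\frac{145603}{37} \approx 3935.2$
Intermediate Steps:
$c{\left(v,t \right)} = \frac{1}{6 + v}$
$L{\left(g \right)} = g^{2}$ ($L{\left(g \right)} = g g = g^{2}$)
$y{\left(V,H \right)} = 4 - \frac{21}{6 - 4 V}$ ($y{\left(V,H \right)} = 4 + \frac{1}{6 + \left(- 5 V + V\right)} \left(-21\right) = 4 + \frac{1}{6 - 4 V} \left(-21\right) = 4 - \frac{21}{6 - 4 V}$)
$\left(-454 - 427\right) + L{\left(36 \right)} y{\left(-17,-6 \right)} = \left(-454 - 427\right) + 36^{2} \frac{-3 + 16 \left(-17\right)}{2 \left(-3 + 2 \left(-17\right)\right)} = \left(-454 - 427\right) + 1296 \frac{-3 - 272}{2 \left(-3 - 34\right)} = -881 + 1296 \cdot \frac{1}{2} \frac{1}{-37} \left(-275\right) = -881 + 1296 \cdot \frac{1}{2} \left(- \frac{1}{37}\right) \left(-275\right) = -881 + 1296 \cdot \frac{275}{74} = -881 + \frac{178200}{37} = \frac{145603}{37}$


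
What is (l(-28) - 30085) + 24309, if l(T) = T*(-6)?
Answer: -5608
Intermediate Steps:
l(T) = -6*T
(l(-28) - 30085) + 24309 = (-6*(-28) - 30085) + 24309 = (168 - 30085) + 24309 = -29917 + 24309 = -5608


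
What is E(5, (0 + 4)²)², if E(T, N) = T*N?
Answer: 6400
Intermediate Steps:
E(T, N) = N*T
E(5, (0 + 4)²)² = ((0 + 4)²*5)² = (4²*5)² = (16*5)² = 80² = 6400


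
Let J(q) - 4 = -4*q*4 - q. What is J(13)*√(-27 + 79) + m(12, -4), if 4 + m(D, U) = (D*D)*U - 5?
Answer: -585 - 434*√13 ≈ -2149.8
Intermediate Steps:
m(D, U) = -9 + U*D² (m(D, U) = -4 + ((D*D)*U - 5) = -4 + (D²*U - 5) = -4 + (U*D² - 5) = -4 + (-5 + U*D²) = -9 + U*D²)
J(q) = 4 - 17*q (J(q) = 4 + (-4*q*4 - q) = 4 + (-16*q - q) = 4 - 17*q)
J(13)*√(-27 + 79) + m(12, -4) = (4 - 17*13)*√(-27 + 79) + (-9 - 4*12²) = (4 - 221)*√52 + (-9 - 4*144) = -434*√13 + (-9 - 576) = -434*√13 - 585 = -585 - 434*√13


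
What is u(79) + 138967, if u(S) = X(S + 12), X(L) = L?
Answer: 139058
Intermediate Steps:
u(S) = 12 + S (u(S) = S + 12 = 12 + S)
u(79) + 138967 = (12 + 79) + 138967 = 91 + 138967 = 139058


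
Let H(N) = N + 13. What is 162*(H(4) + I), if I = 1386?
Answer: 227286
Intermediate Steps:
H(N) = 13 + N
162*(H(4) + I) = 162*((13 + 4) + 1386) = 162*(17 + 1386) = 162*1403 = 227286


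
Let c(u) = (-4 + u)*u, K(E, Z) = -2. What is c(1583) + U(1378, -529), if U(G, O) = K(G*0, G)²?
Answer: 2499561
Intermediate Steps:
U(G, O) = 4 (U(G, O) = (-2)² = 4)
c(u) = u*(-4 + u)
c(1583) + U(1378, -529) = 1583*(-4 + 1583) + 4 = 1583*1579 + 4 = 2499557 + 4 = 2499561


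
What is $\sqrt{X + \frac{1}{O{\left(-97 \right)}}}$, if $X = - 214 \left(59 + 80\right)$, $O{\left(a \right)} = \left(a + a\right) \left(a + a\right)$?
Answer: $\frac{i \sqrt{1119520455}}{194} \approx 172.47 i$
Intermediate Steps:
$O{\left(a \right)} = 4 a^{2}$ ($O{\left(a \right)} = 2 a 2 a = 4 a^{2}$)
$X = -29746$ ($X = \left(-214\right) 139 = -29746$)
$\sqrt{X + \frac{1}{O{\left(-97 \right)}}} = \sqrt{-29746 + \frac{1}{4 \left(-97\right)^{2}}} = \sqrt{-29746 + \frac{1}{4 \cdot 9409}} = \sqrt{-29746 + \frac{1}{37636}} = \sqrt{- \frac{1119520455}{37636}} = \frac{i \sqrt{1119520455}}{194}$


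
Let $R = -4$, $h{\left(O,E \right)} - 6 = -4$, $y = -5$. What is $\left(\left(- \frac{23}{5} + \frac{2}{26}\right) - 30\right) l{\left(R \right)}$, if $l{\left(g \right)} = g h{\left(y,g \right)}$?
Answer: $\frac{17952}{65} \approx 276.18$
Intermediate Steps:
$h{\left(O,E \right)} = 2$ ($h{\left(O,E \right)} = 6 - 4 = 2$)
$l{\left(g \right)} = 2 g$ ($l{\left(g \right)} = g 2 = 2 g$)
$\left(\left(- \frac{23}{5} + \frac{2}{26}\right) - 30\right) l{\left(R \right)} = \left(\left(- \frac{23}{5} + \frac{2}{26}\right) - 30\right) 2 \left(-4\right) = \left(\left(\left(-23\right) \frac{1}{5} + 2 \cdot \frac{1}{26}\right) - 30\right) \left(-8\right) = \left(\left(- \frac{23}{5} + \frac{1}{13}\right) - 30\right) \left(-8\right) = \left(- \frac{294}{65} - 30\right) \left(-8\right) = \left(- \frac{2244}{65}\right) \left(-8\right) = \frac{17952}{65}$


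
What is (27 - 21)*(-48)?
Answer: -288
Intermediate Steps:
(27 - 21)*(-48) = 6*(-48) = -288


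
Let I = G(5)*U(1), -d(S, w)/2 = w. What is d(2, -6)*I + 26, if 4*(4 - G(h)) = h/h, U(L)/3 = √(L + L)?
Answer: 26 + 135*√2 ≈ 216.92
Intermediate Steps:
U(L) = 3*√2*√L (U(L) = 3*√(L + L) = 3*√(2*L) = 3*(√2*√L) = 3*√2*√L)
d(S, w) = -2*w
G(h) = 15/4 (G(h) = 4 - h/(4*h) = 4 - ¼*1 = 4 - ¼ = 15/4)
I = 45*√2/4 (I = 15*(3*√2*√1)/4 = 15*(3*√2*1)/4 = 15*(3*√2)/4 = 45*√2/4 ≈ 15.910)
d(2, -6)*I + 26 = (-2*(-6))*(45*√2/4) + 26 = 12*(45*√2/4) + 26 = 135*√2 + 26 = 26 + 135*√2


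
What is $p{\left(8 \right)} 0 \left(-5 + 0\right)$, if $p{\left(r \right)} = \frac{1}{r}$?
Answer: $0$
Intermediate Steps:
$p{\left(8 \right)} 0 \left(-5 + 0\right) = \frac{0 \left(-5 + 0\right)}{8} = \frac{0 \left(-5\right)}{8} = \frac{1}{8} \cdot 0 = 0$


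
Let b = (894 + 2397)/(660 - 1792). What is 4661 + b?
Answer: 5272961/1132 ≈ 4658.1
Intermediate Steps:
b = -3291/1132 (b = 3291/(-1132) = 3291*(-1/1132) = -3291/1132 ≈ -2.9072)
4661 + b = 4661 - 3291/1132 = 5272961/1132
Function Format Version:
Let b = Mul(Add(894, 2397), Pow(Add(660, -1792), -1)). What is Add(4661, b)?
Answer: Rational(5272961, 1132) ≈ 4658.1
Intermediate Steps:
b = Rational(-3291, 1132) (b = Mul(3291, Pow(-1132, -1)) = Mul(3291, Rational(-1, 1132)) = Rational(-3291, 1132) ≈ -2.9072)
Add(4661, b) = Add(4661, Rational(-3291, 1132)) = Rational(5272961, 1132)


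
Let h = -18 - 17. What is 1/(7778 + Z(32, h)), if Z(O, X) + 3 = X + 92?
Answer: 1/7832 ≈ 0.00012768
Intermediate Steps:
h = -35
Z(O, X) = 89 + X (Z(O, X) = -3 + (X + 92) = -3 + (92 + X) = 89 + X)
1/(7778 + Z(32, h)) = 1/(7778 + (89 - 35)) = 1/(7778 + 54) = 1/7832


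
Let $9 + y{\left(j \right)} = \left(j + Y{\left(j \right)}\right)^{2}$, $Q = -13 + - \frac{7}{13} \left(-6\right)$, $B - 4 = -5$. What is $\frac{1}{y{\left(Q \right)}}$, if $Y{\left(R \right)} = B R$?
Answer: $- \frac{1}{9} \approx -0.11111$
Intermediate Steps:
$B = -1$ ($B = 4 - 5 = -1$)
$Y{\left(R \right)} = - R$
$Q = - \frac{127}{13}$ ($Q = -13 + \left(-7\right) \frac{1}{13} \left(-6\right) = -13 - - \frac{42}{13} = -13 + \frac{42}{13} = - \frac{127}{13} \approx -9.7692$)
$y{\left(j \right)} = -9$ ($y{\left(j \right)} = -9 + \left(j - j\right)^{2} = -9 + 0^{2} = -9 + 0 = -9$)
$\frac{1}{y{\left(Q \right)}} = \frac{1}{-9} = - \frac{1}{9}$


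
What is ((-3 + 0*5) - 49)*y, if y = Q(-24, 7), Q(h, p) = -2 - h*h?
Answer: 30056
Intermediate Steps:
Q(h, p) = -2 - h²
y = -578 (y = -2 - 1*(-24)² = -2 - 1*576 = -2 - 576 = -578)
((-3 + 0*5) - 49)*y = ((-3 + 0*5) - 49)*(-578) = ((-3 + 0) - 49)*(-578) = (-3 - 49)*(-578) = -52*(-578) = 30056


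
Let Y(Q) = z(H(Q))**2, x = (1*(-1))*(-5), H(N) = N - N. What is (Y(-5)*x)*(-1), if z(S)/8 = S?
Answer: 0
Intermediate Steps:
H(N) = 0
x = 5 (x = -1*(-5) = 5)
z(S) = 8*S
Y(Q) = 0 (Y(Q) = (8*0)**2 = 0**2 = 0)
(Y(-5)*x)*(-1) = (0*5)*(-1) = 0*(-1) = 0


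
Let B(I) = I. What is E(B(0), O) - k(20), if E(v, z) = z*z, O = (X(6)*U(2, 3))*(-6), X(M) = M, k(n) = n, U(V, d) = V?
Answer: 5164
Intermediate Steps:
O = -72 (O = (6*2)*(-6) = 12*(-6) = -72)
E(v, z) = z²
E(B(0), O) - k(20) = (-72)² - 1*20 = 5184 - 20 = 5164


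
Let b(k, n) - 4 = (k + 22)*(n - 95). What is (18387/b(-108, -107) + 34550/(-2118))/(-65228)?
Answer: 93566189/400090809984 ≈ 0.00023386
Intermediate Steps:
b(k, n) = 4 + (-95 + n)*(22 + k) (b(k, n) = 4 + (k + 22)*(n - 95) = 4 + (22 + k)*(-95 + n) = 4 + (-95 + n)*(22 + k))
(18387/b(-108, -107) + 34550/(-2118))/(-65228) = (18387/(-2086 - 95*(-108) + 22*(-107) - 108*(-107)) + 34550/(-2118))/(-65228) = (18387/(-2086 + 10260 - 2354 + 11556) + 34550*(-1/2118))*(-1/65228) = (18387/17376 - 17275/1059)*(-1/65228) = (18387*(1/17376) - 17275/1059)*(-1/65228) = (6129/5792 - 17275/1059)*(-1/65228) = -93566189/6133728*(-1/65228) = 93566189/400090809984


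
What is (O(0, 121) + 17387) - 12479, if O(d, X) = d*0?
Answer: 4908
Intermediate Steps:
O(d, X) = 0
(O(0, 121) + 17387) - 12479 = (0 + 17387) - 12479 = 17387 - 12479 = 4908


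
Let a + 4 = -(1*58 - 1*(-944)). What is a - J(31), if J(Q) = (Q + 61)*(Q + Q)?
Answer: -6710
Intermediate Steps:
J(Q) = 2*Q*(61 + Q) (J(Q) = (61 + Q)*(2*Q) = 2*Q*(61 + Q))
a = -1006 (a = -4 - (1*58 - 1*(-944)) = -4 - (58 + 944) = -4 - 1*1002 = -4 - 1002 = -1006)
a - J(31) = -1006 - 2*31*(61 + 31) = -1006 - 2*31*92 = -1006 - 1*5704 = -1006 - 5704 = -6710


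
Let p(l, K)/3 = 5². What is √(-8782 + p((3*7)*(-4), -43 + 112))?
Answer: I*√8707 ≈ 93.311*I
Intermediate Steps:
p(l, K) = 75 (p(l, K) = 3*5² = 3*25 = 75)
√(-8782 + p((3*7)*(-4), -43 + 112)) = √(-8782 + 75) = √(-8707) = I*√8707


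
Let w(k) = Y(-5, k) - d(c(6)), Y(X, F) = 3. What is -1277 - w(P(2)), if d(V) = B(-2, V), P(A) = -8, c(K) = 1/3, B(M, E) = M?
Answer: -1282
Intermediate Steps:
c(K) = ⅓
d(V) = -2
w(k) = 5 (w(k) = 3 - 1*(-2) = 3 + 2 = 5)
-1277 - w(P(2)) = -1277 - 1*5 = -1277 - 5 = -1282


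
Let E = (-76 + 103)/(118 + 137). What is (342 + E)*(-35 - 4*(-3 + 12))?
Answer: -2064609/85 ≈ -24290.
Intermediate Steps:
E = 9/85 (E = 27/255 = 27*(1/255) = 9/85 ≈ 0.10588)
(342 + E)*(-35 - 4*(-3 + 12)) = (342 + 9/85)*(-35 - 4*(-3 + 12)) = 29079*(-35 - 4*9)/85 = 29079*(-35 - 36)/85 = (29079/85)*(-71) = -2064609/85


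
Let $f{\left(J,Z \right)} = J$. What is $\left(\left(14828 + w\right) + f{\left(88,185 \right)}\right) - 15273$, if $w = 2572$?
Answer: $2215$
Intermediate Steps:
$\left(\left(14828 + w\right) + f{\left(88,185 \right)}\right) - 15273 = \left(\left(14828 + 2572\right) + 88\right) - 15273 = \left(17400 + 88\right) - 15273 = 17488 - 15273 = 2215$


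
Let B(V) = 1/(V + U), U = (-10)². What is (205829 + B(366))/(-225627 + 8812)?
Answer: -19183263/20207158 ≈ -0.94933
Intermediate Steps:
U = 100
B(V) = 1/(100 + V) (B(V) = 1/(V + 100) = 1/(100 + V))
(205829 + B(366))/(-225627 + 8812) = (205829 + 1/(100 + 366))/(-225627 + 8812) = (205829 + 1/466)/(-216815) = (205829 + 1/466)*(-1/216815) = (95916315/466)*(-1/216815) = -19183263/20207158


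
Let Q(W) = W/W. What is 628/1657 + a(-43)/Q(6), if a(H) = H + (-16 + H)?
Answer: -168386/1657 ≈ -101.62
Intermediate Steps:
a(H) = -16 + 2*H
Q(W) = 1
628/1657 + a(-43)/Q(6) = 628/1657 + (-16 + 2*(-43))/1 = 628*(1/1657) + (-16 - 86)*1 = 628/1657 - 102*1 = 628/1657 - 102 = -168386/1657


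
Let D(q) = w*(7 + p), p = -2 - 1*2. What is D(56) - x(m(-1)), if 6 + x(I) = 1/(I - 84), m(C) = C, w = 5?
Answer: 1786/85 ≈ 21.012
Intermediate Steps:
p = -4 (p = -2 - 2 = -4)
D(q) = 15 (D(q) = 5*(7 - 4) = 5*3 = 15)
x(I) = -6 + 1/(-84 + I) (x(I) = -6 + 1/(I - 84) = -6 + 1/(-84 + I))
D(56) - x(m(-1)) = 15 - (505 - 6*(-1))/(-84 - 1) = 15 - (505 + 6)/(-85) = 15 - (-1)*511/85 = 15 - 1*(-511/85) = 15 + 511/85 = 1786/85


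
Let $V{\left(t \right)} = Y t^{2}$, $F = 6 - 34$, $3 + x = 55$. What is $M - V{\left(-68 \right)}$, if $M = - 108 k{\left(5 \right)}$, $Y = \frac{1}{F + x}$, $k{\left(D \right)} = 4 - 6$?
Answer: $\frac{70}{3} \approx 23.333$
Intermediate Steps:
$x = 52$ ($x = -3 + 55 = 52$)
$k{\left(D \right)} = -2$ ($k{\left(D \right)} = 4 - 6 = -2$)
$F = -28$
$Y = \frac{1}{24}$ ($Y = \frac{1}{-28 + 52} = \frac{1}{24} \approx 0.041667$)
$M = 216$ ($M = \left(-108\right) \left(-2\right) = 216$)
$V{\left(t \right)} = \frac{t^{2}}{24}$
$M - V{\left(-68 \right)} = 216 - \frac{\left(-68\right)^{2}}{24} = 216 - \frac{1}{24} \cdot 4624 = 216 - \frac{578}{3} = \frac{70}{3}$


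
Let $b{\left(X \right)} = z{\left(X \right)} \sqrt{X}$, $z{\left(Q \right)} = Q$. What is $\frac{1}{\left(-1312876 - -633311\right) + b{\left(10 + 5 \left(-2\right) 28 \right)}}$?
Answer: $\frac{i}{5 \left(- 135913 i + 162 \sqrt{30}\right)} \approx -1.4715 \cdot 10^{-6} + 9.6065 \cdot 10^{-9} i$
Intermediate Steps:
$b{\left(X \right)} = X^{\frac{3}{2}}$ ($b{\left(X \right)} = X \sqrt{X} = X^{\frac{3}{2}}$)
$\frac{1}{\left(-1312876 - -633311\right) + b{\left(10 + 5 \left(-2\right) 28 \right)}} = \frac{1}{\left(-1312876 - -633311\right) + \left(10 + 5 \left(-2\right) 28\right)^{\frac{3}{2}}} = \frac{1}{\left(-1312876 + 633311\right) + \left(10 - 280\right)^{\frac{3}{2}}} = \frac{1}{-679565 + \left(10 - 280\right)^{\frac{3}{2}}} = \frac{1}{-679565 + \left(-270\right)^{\frac{3}{2}}} = \frac{1}{-679565 - 810 i \sqrt{30}}$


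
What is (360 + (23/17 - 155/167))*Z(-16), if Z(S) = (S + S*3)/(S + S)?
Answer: 2046492/2839 ≈ 720.85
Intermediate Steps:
Z(S) = 2 (Z(S) = (S + 3*S)/((2*S)) = (4*S)*(1/(2*S)) = 2)
(360 + (23/17 - 155/167))*Z(-16) = (360 + (23/17 - 155/167))*2 = (360 + 1206/2839)*2 = (1023246/2839)*2 = 2046492/2839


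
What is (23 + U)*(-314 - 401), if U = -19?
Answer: -2860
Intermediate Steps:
(23 + U)*(-314 - 401) = (23 - 19)*(-314 - 401) = 4*(-715) = -2860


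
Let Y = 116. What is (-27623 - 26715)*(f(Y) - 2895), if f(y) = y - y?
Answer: 157308510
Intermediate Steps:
f(y) = 0
(-27623 - 26715)*(f(Y) - 2895) = (-27623 - 26715)*(0 - 2895) = -54338*(-2895) = 157308510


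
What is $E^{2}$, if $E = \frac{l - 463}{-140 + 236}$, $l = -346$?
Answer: $\frac{654481}{9216} \approx 71.016$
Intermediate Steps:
$E = - \frac{809}{96}$ ($E = \frac{-346 - 463}{-140 + 236} = - \frac{809}{96} \approx -8.4271$)
$E^{2} = \left(- \frac{809}{96}\right)^{2} = \frac{654481}{9216}$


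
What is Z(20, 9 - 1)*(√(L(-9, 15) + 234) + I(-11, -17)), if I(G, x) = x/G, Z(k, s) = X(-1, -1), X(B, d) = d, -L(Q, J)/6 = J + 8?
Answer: -17/11 - 4*√6 ≈ -11.343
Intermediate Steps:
L(Q, J) = -48 - 6*J (L(Q, J) = -6*(J + 8) = -6*(8 + J) = -48 - 6*J)
Z(k, s) = -1
Z(20, 9 - 1)*(√(L(-9, 15) + 234) + I(-11, -17)) = -(√((-48 - 6*15) + 234) - 17/(-11)) = -(√((-48 - 90) + 234) - 17*(-1/11)) = -(√(-138 + 234) + 17/11) = -(√96 + 17/11) = -(4*√6 + 17/11) = -(17/11 + 4*√6) = -17/11 - 4*√6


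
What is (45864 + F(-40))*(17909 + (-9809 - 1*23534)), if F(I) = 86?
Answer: -709192300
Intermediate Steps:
(45864 + F(-40))*(17909 + (-9809 - 1*23534)) = (45864 + 86)*(17909 + (-9809 - 1*23534)) = 45950*(17909 + (-9809 - 23534)) = 45950*(17909 - 33343) = 45950*(-15434) = -709192300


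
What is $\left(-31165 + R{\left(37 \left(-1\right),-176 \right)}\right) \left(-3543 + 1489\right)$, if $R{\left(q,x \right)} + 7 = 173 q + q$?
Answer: $77250940$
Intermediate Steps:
$R{\left(q,x \right)} = -7 + 174 q$ ($R{\left(q,x \right)} = -7 + \left(173 q + q\right) = -7 + 174 q$)
$\left(-31165 + R{\left(37 \left(-1\right),-176 \right)}\right) \left(-3543 + 1489\right) = \left(-31165 + \left(-7 + 174 \cdot 37 \left(-1\right)\right)\right) \left(-3543 + 1489\right) = \left(-31165 + \left(-7 + 174 \left(-37\right)\right)\right) \left(-2054\right) = \left(-31165 - 6445\right) \left(-2054\right) = \left(-37610\right) \left(-2054\right) = 77250940$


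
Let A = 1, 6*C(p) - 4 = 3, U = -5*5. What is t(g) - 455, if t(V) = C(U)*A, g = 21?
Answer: -2723/6 ≈ -453.83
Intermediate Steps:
U = -25
C(p) = 7/6 (C(p) = ⅔ + (⅙)*3 = ⅔ + ½ = 7/6)
t(V) = 7/6 (t(V) = (7/6)*1 = 7/6)
t(g) - 455 = 7/6 - 455 = -2723/6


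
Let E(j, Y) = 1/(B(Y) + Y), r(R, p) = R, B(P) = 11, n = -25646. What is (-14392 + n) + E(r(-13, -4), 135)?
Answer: -5845547/146 ≈ -40038.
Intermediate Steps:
E(j, Y) = 1/(11 + Y)
(-14392 + n) + E(r(-13, -4), 135) = (-14392 - 25646) + 1/(11 + 135) = -40038 + 1/146 = -5845547/146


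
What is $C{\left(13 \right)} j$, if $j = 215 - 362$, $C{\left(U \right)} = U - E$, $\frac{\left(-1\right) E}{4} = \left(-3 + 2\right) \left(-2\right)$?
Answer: $-3087$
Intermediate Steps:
$E = -8$ ($E = - 4 \left(-3 + 2\right) \left(-2\right) = - 4 \left(\left(-1\right) \left(-2\right)\right) = \left(-4\right) 2 = -8$)
$C{\left(U \right)} = 8 + U$ ($C{\left(U \right)} = U - -8 = U + 8 = 8 + U$)
$j = -147$ ($j = 215 - 362 = -147$)
$C{\left(13 \right)} j = \left(8 + 13\right) \left(-147\right) = 21 \left(-147\right) = -3087$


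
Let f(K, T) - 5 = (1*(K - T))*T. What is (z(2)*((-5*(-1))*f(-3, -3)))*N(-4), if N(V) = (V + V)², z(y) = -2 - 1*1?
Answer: -4800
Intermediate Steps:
f(K, T) = 5 + T*(K - T) (f(K, T) = 5 + (1*(K - T))*T = 5 + (K - T)*T = 5 + T*(K - T))
z(y) = -3 (z(y) = -2 - 1 = -3)
N(V) = 4*V² (N(V) = (2*V)² = 4*V²)
(z(2)*((-5*(-1))*f(-3, -3)))*N(-4) = (-3*(-5*(-1))*(5 - 1*(-3)² - 3*(-3)))*(4*(-4)²) = (-15*(5 - 1*9 + 9))*(4*16) = -15*(5 - 9 + 9)*64 = -15*5*64 = -3*25*64 = -75*64 = -4800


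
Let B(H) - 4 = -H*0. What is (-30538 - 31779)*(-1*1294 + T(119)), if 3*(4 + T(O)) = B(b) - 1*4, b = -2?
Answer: 80887466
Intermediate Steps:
B(H) = 4 (B(H) = 4 - H*0 = 4 + 0 = 4)
T(O) = -4 (T(O) = -4 + (4 - 1*4)/3 = -4 + (4 - 4)/3 = -4 + (1/3)*0 = -4 + 0 = -4)
(-30538 - 31779)*(-1*1294 + T(119)) = (-30538 - 31779)*(-1*1294 - 4) = -62317*(-1294 - 4) = -62317*(-1298) = 80887466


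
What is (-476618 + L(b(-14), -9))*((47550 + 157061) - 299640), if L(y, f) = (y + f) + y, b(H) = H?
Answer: 45296047995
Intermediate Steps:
L(y, f) = f + 2*y (L(y, f) = (f + y) + y = f + 2*y)
(-476618 + L(b(-14), -9))*((47550 + 157061) - 299640) = (-476618 + (-9 + 2*(-14)))*((47550 + 157061) - 299640) = (-476618 + (-9 - 28))*(204611 - 299640) = (-476618 - 37)*(-95029) = -476655*(-95029) = 45296047995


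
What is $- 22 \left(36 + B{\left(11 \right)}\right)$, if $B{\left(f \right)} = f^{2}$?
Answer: $-3454$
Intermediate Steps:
$- 22 \left(36 + B{\left(11 \right)}\right) = - 22 \left(36 + 11^{2}\right) = - 22 \left(36 + 121\right) = \left(-22\right) 157 = -3454$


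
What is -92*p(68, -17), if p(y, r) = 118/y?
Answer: -2714/17 ≈ -159.65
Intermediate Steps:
-92*p(68, -17) = -10856/68 = -92*59/34 = -2714/17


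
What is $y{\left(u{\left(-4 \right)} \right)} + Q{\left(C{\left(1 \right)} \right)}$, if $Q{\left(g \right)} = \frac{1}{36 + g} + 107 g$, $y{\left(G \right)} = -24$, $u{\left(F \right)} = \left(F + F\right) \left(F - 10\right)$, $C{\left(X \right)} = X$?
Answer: $\frac{3072}{37} \approx 83.027$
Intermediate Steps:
$u{\left(F \right)} = 2 F \left(-10 + F\right)$
$y{\left(u{\left(-4 \right)} \right)} + Q{\left(C{\left(1 \right)} \right)} = -24 + \frac{1 + 107 \cdot 1^{2} + 3852 \cdot 1}{36 + 1} = -24 + \frac{1 + 107 \cdot 1 + 3852}{37} = -24 + \frac{1 + 107 + 3852}{37} = -24 + \frac{1}{37} \cdot 3960 = -24 + \frac{3960}{37} = \frac{3072}{37}$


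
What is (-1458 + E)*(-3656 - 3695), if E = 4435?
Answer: -21883927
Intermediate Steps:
(-1458 + E)*(-3656 - 3695) = (-1458 + 4435)*(-3656 - 3695) = 2977*(-7351) = -21883927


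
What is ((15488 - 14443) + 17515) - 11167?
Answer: 7393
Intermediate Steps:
((15488 - 14443) + 17515) - 11167 = (1045 + 17515) - 11167 = 18560 - 11167 = 7393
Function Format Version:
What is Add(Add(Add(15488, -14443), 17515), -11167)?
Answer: 7393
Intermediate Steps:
Add(Add(Add(15488, -14443), 17515), -11167) = Add(Add(1045, 17515), -11167) = Add(18560, -11167) = 7393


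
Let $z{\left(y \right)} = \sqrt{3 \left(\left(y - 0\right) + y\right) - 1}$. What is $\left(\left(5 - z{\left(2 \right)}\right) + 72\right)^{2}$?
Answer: $\left(77 - \sqrt{11}\right)^{2} \approx 5429.2$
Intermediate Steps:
$z{\left(y \right)} = \sqrt{-1 + 6 y}$ ($z{\left(y \right)} = \sqrt{3 \left(\left(y + 0\right) + y\right) - 1} = \sqrt{3 \left(y + y\right) - 1} = \sqrt{3 \cdot 2 y - 1} = \sqrt{6 y - 1} = \sqrt{-1 + 6 y}$)
$\left(\left(5 - z{\left(2 \right)}\right) + 72\right)^{2} = \left(\left(5 - \sqrt{-1 + 6 \cdot 2}\right) + 72\right)^{2} = \left(\left(5 - \sqrt{-1 + 12}\right) + 72\right)^{2} = \left(\left(5 - \sqrt{11}\right) + 72\right)^{2} = \left(77 - \sqrt{11}\right)^{2}$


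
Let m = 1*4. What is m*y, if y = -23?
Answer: -92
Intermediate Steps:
m = 4
m*y = 4*(-23) = -92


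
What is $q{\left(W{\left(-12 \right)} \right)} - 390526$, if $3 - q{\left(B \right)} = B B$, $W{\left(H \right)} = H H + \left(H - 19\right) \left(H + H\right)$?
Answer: $-1179067$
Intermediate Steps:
$W{\left(H \right)} = H^{2} + 2 H \left(-19 + H\right)$ ($W{\left(H \right)} = H^{2} + \left(-19 + H\right) 2 H = H^{2} + 2 H \left(-19 + H\right)$)
$q{\left(B \right)} = 3 - B^{2}$ ($q{\left(B \right)} = 3 - B B = 3 - B^{2}$)
$q{\left(W{\left(-12 \right)} \right)} - 390526 = \left(3 - \left(- 12 \left(-38 + 3 \left(-12\right)\right)\right)^{2}\right) - 390526 = \left(3 - \left(- 12 \left(-38 - 36\right)\right)^{2}\right) - 390526 = \left(3 - \left(\left(-12\right) \left(-74\right)\right)^{2}\right) - 390526 = \left(3 - 888^{2}\right) - 390526 = \left(3 - 788544\right) - 390526 = -788541 - 390526 = -1179067$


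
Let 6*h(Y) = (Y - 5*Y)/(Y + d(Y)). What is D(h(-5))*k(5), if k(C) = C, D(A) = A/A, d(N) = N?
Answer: 5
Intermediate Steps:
h(Y) = -⅓ (h(Y) = ((Y - 5*Y)/(Y + Y))/6 = ((-4*Y)/((2*Y)))/6 = ((-4*Y)*(1/(2*Y)))/6 = (⅙)*(-2) = -⅓)
D(A) = 1
D(h(-5))*k(5) = 1*5 = 5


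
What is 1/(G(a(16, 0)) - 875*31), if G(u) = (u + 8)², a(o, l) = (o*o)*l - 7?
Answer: -1/27124 ≈ -3.6868e-5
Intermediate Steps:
a(o, l) = -7 + l*o² (a(o, l) = o²*l - 7 = l*o² - 7 = -7 + l*o²)
G(u) = (8 + u)²
1/(G(a(16, 0)) - 875*31) = 1/((8 + (-7 + 0*16²))² - 875*31) = 1/((8 + (-7 + 0*256))² - 27125) = 1/((8 + (-7 + 0))² - 27125) = 1/((8 - 7)² - 27125) = 1/(1² - 27125) = 1/(1 - 27125) = 1/(-27124) = -1/27124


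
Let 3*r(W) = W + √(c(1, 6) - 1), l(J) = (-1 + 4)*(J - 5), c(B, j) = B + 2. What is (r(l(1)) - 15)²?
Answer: (57 - √2)²/9 ≈ 343.31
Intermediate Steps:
c(B, j) = 2 + B
l(J) = -15 + 3*J (l(J) = 3*(-5 + J) = -15 + 3*J)
r(W) = W/3 + √2/3 (r(W) = (W + √((2 + 1) - 1))/3 = (W + √(3 - 1))/3 = (W + √2)/3 = W/3 + √2/3)
(r(l(1)) - 15)² = (((-15 + 3*1)/3 + √2/3) - 15)² = (((-15 + 3)/3 + √2/3) - 15)² = (((⅓)*(-12) + √2/3) - 15)² = ((-4 + √2/3) - 15)² = (-19 + √2/3)²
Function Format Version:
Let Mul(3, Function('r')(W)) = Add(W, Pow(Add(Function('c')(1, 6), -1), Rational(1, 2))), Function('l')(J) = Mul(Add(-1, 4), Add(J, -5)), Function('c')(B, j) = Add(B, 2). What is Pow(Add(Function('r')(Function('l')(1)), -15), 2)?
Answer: Mul(Rational(1, 9), Pow(Add(57, Mul(-1, Pow(2, Rational(1, 2)))), 2)) ≈ 343.31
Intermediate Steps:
Function('c')(B, j) = Add(2, B)
Function('l')(J) = Add(-15, Mul(3, J)) (Function('l')(J) = Mul(3, Add(-5, J)) = Add(-15, Mul(3, J)))
Function('r')(W) = Add(Mul(Rational(1, 3), W), Mul(Rational(1, 3), Pow(2, Rational(1, 2)))) (Function('r')(W) = Mul(Rational(1, 3), Add(W, Pow(Add(Add(2, 1), -1), Rational(1, 2)))) = Mul(Rational(1, 3), Add(W, Pow(Add(3, -1), Rational(1, 2)))) = Mul(Rational(1, 3), Add(W, Pow(2, Rational(1, 2)))) = Add(Mul(Rational(1, 3), W), Mul(Rational(1, 3), Pow(2, Rational(1, 2)))))
Pow(Add(Function('r')(Function('l')(1)), -15), 2) = Pow(Add(Add(Mul(Rational(1, 3), Add(-15, Mul(3, 1))), Mul(Rational(1, 3), Pow(2, Rational(1, 2)))), -15), 2) = Pow(Add(Add(Mul(Rational(1, 3), Add(-15, 3)), Mul(Rational(1, 3), Pow(2, Rational(1, 2)))), -15), 2) = Pow(Add(Add(Mul(Rational(1, 3), -12), Mul(Rational(1, 3), Pow(2, Rational(1, 2)))), -15), 2) = Pow(Add(Add(-4, Mul(Rational(1, 3), Pow(2, Rational(1, 2)))), -15), 2) = Pow(Add(-19, Mul(Rational(1, 3), Pow(2, Rational(1, 2)))), 2)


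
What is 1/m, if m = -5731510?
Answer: -1/5731510 ≈ -1.7447e-7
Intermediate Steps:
1/m = 1/(-5731510) = -1/5731510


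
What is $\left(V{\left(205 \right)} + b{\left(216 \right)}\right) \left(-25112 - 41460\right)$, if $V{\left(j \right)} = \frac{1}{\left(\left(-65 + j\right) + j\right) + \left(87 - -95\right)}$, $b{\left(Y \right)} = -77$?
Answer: $\frac{158903448}{31} \approx 5.1259 \cdot 10^{6}$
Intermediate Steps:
$V{\left(j \right)} = \frac{1}{117 + 2 j}$ ($V{\left(j \right)} = \frac{1}{\left(-65 + 2 j\right) + \left(87 + 95\right)} = \frac{1}{\left(-65 + 2 j\right) + 182} = \frac{1}{117 + 2 j}$)
$\left(V{\left(205 \right)} + b{\left(216 \right)}\right) \left(-25112 - 41460\right) = \left(\frac{1}{117 + 2 \cdot 205} - 77\right) \left(-25112 - 41460\right) = \left(\frac{1}{117 + 410} - 77\right) \left(-66572\right) = \left(\frac{1}{527} - 77\right) \left(-66572\right) = \left(- \frac{40578}{527}\right) \left(-66572\right) = \frac{158903448}{31}$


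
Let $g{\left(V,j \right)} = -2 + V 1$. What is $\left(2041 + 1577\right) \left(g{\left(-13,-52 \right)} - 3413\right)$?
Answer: $-12402504$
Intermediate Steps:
$g{\left(V,j \right)} = -2 + V$
$\left(2041 + 1577\right) \left(g{\left(-13,-52 \right)} - 3413\right) = \left(2041 + 1577\right) \left(\left(-2 - 13\right) - 3413\right) = 3618 \left(-15 - 3413\right) = 3618 \left(-3428\right) = -12402504$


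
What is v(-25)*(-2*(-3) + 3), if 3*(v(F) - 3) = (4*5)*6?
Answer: 387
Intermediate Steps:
v(F) = 43 (v(F) = 3 + ((4*5)*6)/3 = 3 + (20*6)/3 = 3 + (⅓)*120 = 3 + 40 = 43)
v(-25)*(-2*(-3) + 3) = 43*(-2*(-3) + 3) = 43*(6 + 3) = 43*9 = 387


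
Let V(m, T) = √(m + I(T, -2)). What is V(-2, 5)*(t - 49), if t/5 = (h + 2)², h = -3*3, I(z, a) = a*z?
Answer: 392*I*√3 ≈ 678.96*I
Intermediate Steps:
V(m, T) = √(m - 2*T)
h = -9
t = 245 (t = 5*(-9 + 2)² = 5*(-7)² = 5*49 = 245)
V(-2, 5)*(t - 49) = √(-2 - 2*5)*(245 - 49) = √(-2 - 10)*196 = √(-12)*196 = (2*I*√3)*196 = 392*I*√3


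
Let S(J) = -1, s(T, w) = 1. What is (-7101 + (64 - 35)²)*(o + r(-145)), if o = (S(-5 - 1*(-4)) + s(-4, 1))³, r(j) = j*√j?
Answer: 907700*I*√145 ≈ 1.093e+7*I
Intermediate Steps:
r(j) = j^(3/2)
o = 0 (o = (-1 + 1)³ = 0³ = 0)
(-7101 + (64 - 35)²)*(o + r(-145)) = (-7101 + (64 - 35)²)*(0 + (-145)^(3/2)) = (-7101 + 29²)*(0 - 145*I*√145) = (-7101 + 841)*(-145*I*√145) = -(-907700)*I*√145 = 907700*I*√145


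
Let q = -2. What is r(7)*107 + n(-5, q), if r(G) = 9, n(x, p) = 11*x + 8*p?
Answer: 892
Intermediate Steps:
n(x, p) = 8*p + 11*x
r(7)*107 + n(-5, q) = 9*107 + (8*(-2) + 11*(-5)) = 963 + (-16 - 55) = 963 - 71 = 892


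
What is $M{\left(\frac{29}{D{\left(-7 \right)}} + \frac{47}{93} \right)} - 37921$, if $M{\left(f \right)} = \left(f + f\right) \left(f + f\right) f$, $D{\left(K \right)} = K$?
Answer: $- \frac{10515306996499}{275894451} \approx -38114.0$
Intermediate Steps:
$M{\left(f \right)} = 4 f^{3}$ ($M{\left(f \right)} = 2 f 2 f f = 4 f^{2} f = 4 f^{3}$)
$M{\left(\frac{29}{D{\left(-7 \right)}} + \frac{47}{93} \right)} - 37921 = 4 \left(\frac{29}{-7} + \frac{47}{93}\right)^{3} - 37921 = 4 \left(29 \left(- \frac{1}{7}\right) + 47 \cdot \frac{1}{93}\right)^{3} - 37921 = 4 \left(- \frac{29}{7} + \frac{47}{93}\right)^{3} - 37921 = 4 \left(- \frac{2368}{651}\right)^{3} - 37921 = 4 \left(- \frac{13278380032}{275894451}\right) - 37921 = - \frac{53113520128}{275894451} - 37921 = - \frac{10515306996499}{275894451}$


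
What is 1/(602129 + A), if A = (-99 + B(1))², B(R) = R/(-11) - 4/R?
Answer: 121/74143565 ≈ 1.6320e-6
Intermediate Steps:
B(R) = -4/R - R/11 (B(R) = R*(-1/11) - 4/R = -R/11 - 4/R = -4/R - R/11)
A = 1285956/121 (A = (-99 + (-4/1 - 1/11*1))² = (-99 + (-4*1 - 1/11))² = (-99 + (-4 - 1/11))² = (-99 - 45/11)² = (-1134/11)² = 1285956/121 ≈ 10628.)
1/(602129 + A) = 1/(602129 + 1285956/121) = 1/(74143565/121) = 121/74143565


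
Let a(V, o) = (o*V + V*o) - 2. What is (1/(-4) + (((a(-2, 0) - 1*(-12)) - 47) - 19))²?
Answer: 50625/16 ≈ 3164.1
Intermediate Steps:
a(V, o) = -2 + 2*V*o (a(V, o) = (V*o + V*o) - 2 = 2*V*o - 2 = -2 + 2*V*o)
(1/(-4) + (((a(-2, 0) - 1*(-12)) - 47) - 19))² = (1/(-4) + ((((-2 + 2*(-2)*0) - 1*(-12)) - 47) - 19))² = (-¼ + ((((-2 + 0) + 12) - 47) - 19))² = (-¼ + (((-2 + 12) - 47) - 19))² = (-¼ + ((10 - 47) - 19))² = (-¼ + (-37 - 19))² = (-¼ - 56)² = (-225/4)² = 50625/16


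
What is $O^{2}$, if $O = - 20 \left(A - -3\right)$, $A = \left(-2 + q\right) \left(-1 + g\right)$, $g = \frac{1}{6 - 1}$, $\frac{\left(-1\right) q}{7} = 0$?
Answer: $8464$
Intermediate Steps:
$q = 0$ ($q = \left(-7\right) 0 = 0$)
$g = \frac{1}{5} \approx 0.2$
$A = \frac{8}{5}$ ($A = \left(-2 + 0\right) \left(-1 + \frac{1}{5}\right) = \left(-2\right) \left(- \frac{4}{5}\right) = \frac{8}{5} \approx 1.6$)
$O = -92$ ($O = - 20 \left(\frac{8}{5} - -3\right) = - 20 \left(\frac{8}{5} + 3\right) = \left(-20\right) \frac{23}{5} = -92$)
$O^{2} = \left(-92\right)^{2} = 8464$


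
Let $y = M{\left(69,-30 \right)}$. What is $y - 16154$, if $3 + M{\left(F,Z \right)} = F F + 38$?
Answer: $-11358$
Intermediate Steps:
$M{\left(F,Z \right)} = 35 + F^{2}$ ($M{\left(F,Z \right)} = -3 + \left(F F + 38\right) = -3 + \left(F^{2} + 38\right) = -3 + \left(38 + F^{2}\right) = 35 + F^{2}$)
$y = 4796$ ($y = 35 + 69^{2} = 35 + 4761 = 4796$)
$y - 16154 = 4796 - 16154 = -11358$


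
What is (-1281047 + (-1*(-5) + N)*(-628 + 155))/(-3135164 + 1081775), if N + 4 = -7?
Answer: 1278209/2053389 ≈ 0.62249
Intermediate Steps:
N = -11 (N = -4 - 7 = -11)
(-1281047 + (-1*(-5) + N)*(-628 + 155))/(-3135164 + 1081775) = (-1281047 + (-1*(-5) - 11)*(-628 + 155))/(-3135164 + 1081775) = (-1281047 + (5 - 11)*(-473))/(-2053389) = (-1281047 - 6*(-473))*(-1/2053389) = (-1281047 + 2838)*(-1/2053389) = -1278209*(-1/2053389) = 1278209/2053389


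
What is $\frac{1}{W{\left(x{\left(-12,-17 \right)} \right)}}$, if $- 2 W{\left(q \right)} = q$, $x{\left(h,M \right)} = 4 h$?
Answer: $\frac{1}{24} \approx 0.041667$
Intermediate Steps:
$W{\left(q \right)} = - \frac{q}{2}$
$\frac{1}{W{\left(x{\left(-12,-17 \right)} \right)}} = \frac{1}{\left(- \frac{1}{2}\right) 4 \left(-12\right)} = \frac{1}{\left(- \frac{1}{2}\right) \left(-48\right)} = \frac{1}{24}$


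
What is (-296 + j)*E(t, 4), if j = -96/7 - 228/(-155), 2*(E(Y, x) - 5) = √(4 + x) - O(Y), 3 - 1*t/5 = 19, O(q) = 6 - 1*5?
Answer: -1504998/1085 - 334444*√2/1085 ≈ -1823.0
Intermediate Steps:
O(q) = 1 (O(q) = 6 - 5 = 1)
t = -80 (t = 15 - 5*19 = 15 - 95 = -80)
E(Y, x) = 9/2 + √(4 + x)/2 (E(Y, x) = 5 + (√(4 + x) - 1*1)/2 = 5 + (√(4 + x) - 1)/2 = 5 + (-1 + √(4 + x))/2 = 5 + (-½ + √(4 + x)/2) = 9/2 + √(4 + x)/2)
j = -13284/1085 (j = -96*⅐ - 228*(-1/155) = -96/7 + 228/155 = -13284/1085 ≈ -12.243)
(-296 + j)*E(t, 4) = (-296 - 13284/1085)*(9/2 + √(4 + 4)/2) = -334444*(9/2 + √8/2)/1085 = -334444*(9/2 + (2*√2)/2)/1085 = -334444*(9/2 + √2)/1085 = -1504998/1085 - 334444*√2/1085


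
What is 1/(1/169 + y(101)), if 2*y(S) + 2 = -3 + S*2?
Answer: 338/33295 ≈ 0.010152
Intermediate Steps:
y(S) = -5/2 + S (y(S) = -1 + (-3 + S*2)/2 = -1 + (-3 + 2*S)/2 = -1 + (-3/2 + S) = -5/2 + S)
1/(1/169 + y(101)) = 1/(1/169 + (-5/2 + 101)) = 1/(1/169 + 197/2) = 1/(33295/338) = 338/33295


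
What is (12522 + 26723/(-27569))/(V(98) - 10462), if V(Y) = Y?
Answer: -345192295/285725116 ≈ -1.2081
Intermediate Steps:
(12522 + 26723/(-27569))/(V(98) - 10462) = (12522 + 26723/(-27569))/(98 - 10462) = (12522 + 26723*(-1/27569))/(-10364) = (12522 - 26723/27569)*(-1/10364) = (345192295/27569)*(-1/10364) = -345192295/285725116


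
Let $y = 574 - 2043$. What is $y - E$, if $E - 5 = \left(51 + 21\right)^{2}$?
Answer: $-6658$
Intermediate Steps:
$E = 5189$ ($E = 5 + \left(51 + 21\right)^{2} = 5 + 72^{2} = 5 + 5184 = 5189$)
$y = -1469$
$y - E = -1469 - 5189 = -6658$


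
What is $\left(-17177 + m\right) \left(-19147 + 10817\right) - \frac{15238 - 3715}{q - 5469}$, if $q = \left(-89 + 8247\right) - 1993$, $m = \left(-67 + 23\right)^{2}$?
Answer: $\frac{29454143119}{232} \approx 1.2696 \cdot 10^{8}$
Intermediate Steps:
$m = 1936$ ($m = \left(-44\right)^{2} = 1936$)
$q = 6165$ ($q = 8158 - 1993 = 6165$)
$\left(-17177 + m\right) \left(-19147 + 10817\right) - \frac{15238 - 3715}{q - 5469} = \left(-17177 + 1936\right) \left(-19147 + 10817\right) - \frac{15238 - 3715}{6165 - 5469} = \left(-15241\right) \left(-8330\right) - \frac{11523}{696} = 126957530 - 11523 \cdot \frac{1}{696} = 126957530 - \frac{3841}{232} = \frac{29454143119}{232}$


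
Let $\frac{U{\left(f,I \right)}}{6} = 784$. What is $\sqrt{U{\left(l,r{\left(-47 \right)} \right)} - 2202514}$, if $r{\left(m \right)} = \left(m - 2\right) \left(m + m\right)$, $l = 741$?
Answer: $i \sqrt{2197810} \approx 1482.5 i$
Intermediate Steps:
$r{\left(m \right)} = 2 m \left(-2 + m\right)$ ($r{\left(m \right)} = \left(-2 + m\right) 2 m = 2 m \left(-2 + m\right)$)
$U{\left(f,I \right)} = 4704$ ($U{\left(f,I \right)} = 6 \cdot 784 = 4704$)
$\sqrt{U{\left(l,r{\left(-47 \right)} \right)} - 2202514} = \sqrt{4704 - 2202514} = \sqrt{-2197810} = i \sqrt{2197810}$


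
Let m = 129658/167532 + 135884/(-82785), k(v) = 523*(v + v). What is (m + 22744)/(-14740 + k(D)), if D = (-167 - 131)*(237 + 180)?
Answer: -17523756228029/100163656685047840 ≈ -0.00017495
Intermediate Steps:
D = -124266 (D = -298*417 = -124266)
k(v) = 1046*v (k(v) = 523*(2*v) = 1046*v)
m = -668398931/770507590 (m = 129658*(1/167532) + 135884*(-1/82785) = 64829/83766 - 135884/82785 = -668398931/770507590 ≈ -0.86748)
(m + 22744)/(-14740 + k(D)) = (-668398931/770507590 + 22744)/(-14740 + 1046*(-124266)) = 17523756228029/(770507590*(-14740 - 129982236)) = (17523756228029/770507590)/(-129996976) = (17523756228029/770507590)*(-1/129996976) = -17523756228029/100163656685047840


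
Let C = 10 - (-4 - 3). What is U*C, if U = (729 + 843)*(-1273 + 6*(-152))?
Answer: -58391940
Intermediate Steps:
U = -3434820 (U = 1572*(-1273 - 912) = 1572*(-2185) = -3434820)
C = 17 (C = 10 - 1*(-7) = 10 + 7 = 17)
U*C = -3434820*17 = -58391940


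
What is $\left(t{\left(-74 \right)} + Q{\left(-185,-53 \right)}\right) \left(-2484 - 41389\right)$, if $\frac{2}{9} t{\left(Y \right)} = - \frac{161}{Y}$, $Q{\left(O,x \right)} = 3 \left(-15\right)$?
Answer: $\frac{228622203}{148} \approx 1.5447 \cdot 10^{6}$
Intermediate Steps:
$Q{\left(O,x \right)} = -45$
$t{\left(Y \right)} = - \frac{1449}{2 Y}$ ($t{\left(Y \right)} = \frac{9 \left(- \frac{161}{Y}\right)}{2} = - \frac{1449}{2 Y}$)
$\left(t{\left(-74 \right)} + Q{\left(-185,-53 \right)}\right) \left(-2484 - 41389\right) = \left(- \frac{1449}{2 \left(-74\right)} - 45\right) \left(-2484 - 41389\right) = \left(\left(- \frac{1449}{2}\right) \left(- \frac{1}{74}\right) - 45\right) \left(-43873\right) = \left(\frac{1449}{148} - 45\right) \left(-43873\right) = \left(- \frac{5211}{148}\right) \left(-43873\right) = \frac{228622203}{148}$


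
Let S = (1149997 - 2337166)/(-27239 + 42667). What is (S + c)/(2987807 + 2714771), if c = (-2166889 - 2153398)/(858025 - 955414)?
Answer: -48963813905/8568223194494376 ≈ -5.7146e-6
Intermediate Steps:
c = 4320287/97389 (c = -4320287/(-97389) = -4320287*(-1/97389) = 4320287/97389 ≈ 44.361)
S = -1187169/15428 ≈ -76.949
(S + c)/(2987807 + 2714771) = (-1187169/15428 + 4320287/97389)/(2987807 + 2714771) = -48963813905/1502517492/5702578 = -48963813905/1502517492*1/5702578 = -48963813905/8568223194494376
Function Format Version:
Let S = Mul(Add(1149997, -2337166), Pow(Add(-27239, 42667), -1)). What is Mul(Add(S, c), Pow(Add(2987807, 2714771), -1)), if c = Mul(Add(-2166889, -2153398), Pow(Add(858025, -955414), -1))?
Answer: Rational(-48963813905, 8568223194494376) ≈ -5.7146e-6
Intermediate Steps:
c = Rational(4320287, 97389) (c = Mul(-4320287, Pow(-97389, -1)) = Mul(-4320287, Rational(-1, 97389)) = Rational(4320287, 97389) ≈ 44.361)
S = Rational(-1187169, 15428) (S = Mul(-1187169, Pow(15428, -1)) = Mul(-1187169, Rational(1, 15428)) = Rational(-1187169, 15428) ≈ -76.949)
Mul(Add(S, c), Pow(Add(2987807, 2714771), -1)) = Mul(Add(Rational(-1187169, 15428), Rational(4320287, 97389)), Pow(Add(2987807, 2714771), -1)) = Mul(Rational(-48963813905, 1502517492), Pow(5702578, -1)) = Mul(Rational(-48963813905, 1502517492), Rational(1, 5702578)) = Rational(-48963813905, 8568223194494376)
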